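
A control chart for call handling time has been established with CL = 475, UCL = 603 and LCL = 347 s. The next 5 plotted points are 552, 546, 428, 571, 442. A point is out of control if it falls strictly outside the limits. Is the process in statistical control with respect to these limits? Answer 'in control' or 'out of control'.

in control

All 5 points lie within [347, 603].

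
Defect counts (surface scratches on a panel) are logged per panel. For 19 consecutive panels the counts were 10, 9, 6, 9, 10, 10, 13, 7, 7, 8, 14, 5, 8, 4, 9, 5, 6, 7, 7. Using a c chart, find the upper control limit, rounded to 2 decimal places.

16.65

c̄ = (10 + 9 + 6 + 9 + 10 + 10 + 13 + 7 + 7 + 8 + 14 + 5 + 8 + 4 + 9 + 5 + 6 + 7 + 7) / 19 = 154 / 19 = 8.1053
UCL = c̄ + 3√c̄ = 8.1053 + 3 × √8.1053 = 8.1053 + 3 × 2.8470 = 16.6462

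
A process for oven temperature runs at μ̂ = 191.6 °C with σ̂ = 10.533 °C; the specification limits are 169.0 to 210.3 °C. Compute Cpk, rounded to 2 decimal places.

Cpu = (USL − μ̂) / (3σ̂) = (210.3 − 191.6) / (3 × 10.533) = 0.5918; Cpl = (μ̂ − LSL) / (3σ̂) = (191.6 − 169.0) / (3 × 10.533) = 0.7152; Cpk = min(Cpu, Cpl) = 0.5918

0.59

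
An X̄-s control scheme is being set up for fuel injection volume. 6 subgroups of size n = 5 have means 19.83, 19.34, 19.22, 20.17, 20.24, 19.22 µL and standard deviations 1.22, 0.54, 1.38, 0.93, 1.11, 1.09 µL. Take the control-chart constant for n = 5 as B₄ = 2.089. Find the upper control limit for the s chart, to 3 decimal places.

s̄ = (1.22 + 0.54 + 1.38 + 0.93 + 1.11 + 1.09) / 6 = 1.0450
UCL_s = B₄·s̄ = 2.089 × 1.0450 = 2.1830

2.183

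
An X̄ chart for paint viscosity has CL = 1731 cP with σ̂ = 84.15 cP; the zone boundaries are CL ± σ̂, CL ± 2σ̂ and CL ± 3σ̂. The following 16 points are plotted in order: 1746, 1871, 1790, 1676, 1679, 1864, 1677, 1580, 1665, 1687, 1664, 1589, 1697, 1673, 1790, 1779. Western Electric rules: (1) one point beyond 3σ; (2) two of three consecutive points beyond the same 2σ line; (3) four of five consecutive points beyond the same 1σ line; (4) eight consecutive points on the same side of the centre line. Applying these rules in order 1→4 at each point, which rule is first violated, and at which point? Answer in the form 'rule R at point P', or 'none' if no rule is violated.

Zone of each point (C = within 1σ̂, B = 1σ̂–2σ̂, A = 2σ̂–3σ̂, * = beyond 3σ̂; sign = side of CL): 1:+C, 2:+B, 3:+C, 4:-C, 5:-C, 6:+B, 7:-C, 8:-B, 9:-C, 10:-C, 11:-C, 12:-B, 13:-C, 14:-C, 15:+C, 16:+C
Rule 4 (eight consecutive points on the same side of the centre line) is satisfied at point 14.

rule 4 at point 14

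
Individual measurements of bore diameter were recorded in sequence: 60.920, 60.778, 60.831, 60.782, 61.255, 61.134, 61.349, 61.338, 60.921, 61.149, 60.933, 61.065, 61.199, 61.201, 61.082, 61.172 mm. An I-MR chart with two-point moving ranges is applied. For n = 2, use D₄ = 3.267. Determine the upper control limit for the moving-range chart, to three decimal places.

Moving ranges: 0.142, 0.053, 0.049, 0.473, 0.121, 0.215, 0.011, 0.417, 0.228, 0.216, 0.132, 0.134, 0.002, 0.119, 0.090; M̄R̄ = 2.4020 / 15 = 0.1601
UCL_MR = D₄·M̄R̄ = 3.267 × 0.1601 = 0.5232

0.523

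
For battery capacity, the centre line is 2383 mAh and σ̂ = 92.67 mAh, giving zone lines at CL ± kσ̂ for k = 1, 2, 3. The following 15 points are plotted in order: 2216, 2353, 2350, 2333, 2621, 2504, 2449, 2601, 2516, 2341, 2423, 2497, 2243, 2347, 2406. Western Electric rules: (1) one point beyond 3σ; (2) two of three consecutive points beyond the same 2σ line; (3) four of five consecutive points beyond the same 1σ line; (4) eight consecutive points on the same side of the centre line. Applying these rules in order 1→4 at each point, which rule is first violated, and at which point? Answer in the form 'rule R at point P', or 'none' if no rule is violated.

rule 3 at point 9

Zone of each point (C = within 1σ̂, B = 1σ̂–2σ̂, A = 2σ̂–3σ̂, * = beyond 3σ̂; sign = side of CL): 1:-B, 2:-C, 3:-C, 4:-C, 5:+A, 6:+B, 7:+C, 8:+A, 9:+B, 10:-C, 11:+C, 12:+B, 13:-B, 14:-C, 15:+C
Rule 3 (four of five consecutive points beyond the same 1σ limit) is satisfied at point 9.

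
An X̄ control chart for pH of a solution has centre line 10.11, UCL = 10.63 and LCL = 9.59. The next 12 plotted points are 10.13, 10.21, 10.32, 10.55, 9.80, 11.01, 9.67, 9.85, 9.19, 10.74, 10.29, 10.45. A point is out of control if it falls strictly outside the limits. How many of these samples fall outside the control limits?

3

Compare each point to [9.59, 10.63]: sample 6 = 11.01 > UCL; sample 9 = 9.19 < LCL; sample 10 = 10.74 > UCL.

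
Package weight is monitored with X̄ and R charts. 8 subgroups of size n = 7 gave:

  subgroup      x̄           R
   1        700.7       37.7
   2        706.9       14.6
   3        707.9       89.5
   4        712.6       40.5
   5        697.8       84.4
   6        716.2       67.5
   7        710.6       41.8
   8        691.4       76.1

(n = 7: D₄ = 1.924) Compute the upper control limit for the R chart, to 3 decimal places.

108.730

R̄ = (37.7 + 14.6 + 89.5 + 40.5 + 84.4 + 67.5 + 41.8 + 76.1) / 8 = 452.1000 / 8 = 56.5125
UCL_R = D₄·R̄ = 1.924 × 56.5125 = 108.7301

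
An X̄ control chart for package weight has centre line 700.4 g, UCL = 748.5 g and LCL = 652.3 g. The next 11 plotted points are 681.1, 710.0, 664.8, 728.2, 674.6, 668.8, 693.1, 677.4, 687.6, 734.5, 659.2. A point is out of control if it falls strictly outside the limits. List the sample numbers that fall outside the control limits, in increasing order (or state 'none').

none

All 11 points lie within [652.3, 748.5].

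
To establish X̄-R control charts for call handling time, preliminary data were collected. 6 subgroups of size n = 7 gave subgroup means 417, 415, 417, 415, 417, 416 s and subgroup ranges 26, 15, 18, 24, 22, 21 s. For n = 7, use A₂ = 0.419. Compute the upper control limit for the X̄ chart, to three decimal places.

X̄̄ = (417 + 415 + 417 + 415 + 417 + 416) / 6 = 2497.0000 / 6 = 416.1667
R̄ = (26 + 15 + 18 + 24 + 22 + 21) / 6 = 126.0000 / 6 = 21.0000
UCL = X̄̄ + A₂·R̄ = 416.1667 + 0.419 × 21.0000 = 424.9657

424.966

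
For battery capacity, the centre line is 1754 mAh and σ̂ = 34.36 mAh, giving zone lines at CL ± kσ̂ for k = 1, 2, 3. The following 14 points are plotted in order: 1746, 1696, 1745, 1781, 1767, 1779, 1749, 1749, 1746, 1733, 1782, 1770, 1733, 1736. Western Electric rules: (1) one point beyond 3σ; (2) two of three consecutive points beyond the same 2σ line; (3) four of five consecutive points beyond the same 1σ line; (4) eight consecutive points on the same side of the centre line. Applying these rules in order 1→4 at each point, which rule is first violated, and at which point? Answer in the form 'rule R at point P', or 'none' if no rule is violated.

Zone of each point (C = within 1σ̂, B = 1σ̂–2σ̂, A = 2σ̂–3σ̂, * = beyond 3σ̂; sign = side of CL): 1:-C, 2:-B, 3:-C, 4:+C, 5:+C, 6:+C, 7:-C, 8:-C, 9:-C, 10:-C, 11:+C, 12:+C, 13:-C, 14:-C
No rule fires across all 14 points.

none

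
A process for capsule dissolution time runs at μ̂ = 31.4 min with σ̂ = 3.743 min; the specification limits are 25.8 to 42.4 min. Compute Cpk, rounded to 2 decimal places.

Cpu = (USL − μ̂) / (3σ̂) = (42.4 − 31.4) / (3 × 3.743) = 0.9796; Cpl = (μ̂ − LSL) / (3σ̂) = (31.4 − 25.8) / (3 × 3.743) = 0.4987; Cpk = min(Cpu, Cpl) = 0.4987

0.50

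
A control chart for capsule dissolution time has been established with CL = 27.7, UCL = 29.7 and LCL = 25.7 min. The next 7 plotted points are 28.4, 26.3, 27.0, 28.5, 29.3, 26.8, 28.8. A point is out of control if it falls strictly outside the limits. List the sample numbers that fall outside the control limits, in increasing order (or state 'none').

All 7 points lie within [25.7, 29.7].

none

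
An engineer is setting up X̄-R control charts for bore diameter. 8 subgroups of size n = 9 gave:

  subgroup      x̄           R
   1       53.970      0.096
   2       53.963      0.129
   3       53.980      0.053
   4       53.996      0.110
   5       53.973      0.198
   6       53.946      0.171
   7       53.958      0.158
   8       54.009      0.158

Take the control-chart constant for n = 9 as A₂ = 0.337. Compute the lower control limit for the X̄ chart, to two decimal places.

53.93

X̄̄ = (53.970 + 53.963 + 53.980 + 53.996 + 53.973 + 53.946 + 53.958 + 54.009) / 8 = 431.7950 / 8 = 53.9744
R̄ = (0.096 + 0.129 + 0.053 + 0.110 + 0.198 + 0.171 + 0.158 + 0.158) / 8 = 1.0730 / 8 = 0.1341
LCL = X̄̄ − A₂·R̄ = 53.9744 − 0.337 × 0.1341 = 53.9292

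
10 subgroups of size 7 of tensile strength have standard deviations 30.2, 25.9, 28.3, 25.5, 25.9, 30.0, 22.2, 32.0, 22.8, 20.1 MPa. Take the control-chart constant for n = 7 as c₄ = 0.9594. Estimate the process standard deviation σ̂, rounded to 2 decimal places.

s̄ = (30.2 + 25.9 + 28.3 + 25.5 + 25.9 + 30.0 + 22.2 + 32.0 + 22.8 + 20.1) / 10 = 26.2900
σ̂ = s̄ / c₄ = 26.2900 / 0.9594 = 27.4025

27.40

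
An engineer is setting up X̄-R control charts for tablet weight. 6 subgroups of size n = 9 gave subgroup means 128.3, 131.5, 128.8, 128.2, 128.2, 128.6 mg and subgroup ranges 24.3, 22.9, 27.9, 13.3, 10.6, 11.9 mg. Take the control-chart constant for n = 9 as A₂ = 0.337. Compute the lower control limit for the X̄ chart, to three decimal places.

X̄̄ = (128.3 + 131.5 + 128.8 + 128.2 + 128.2 + 128.6) / 6 = 773.6000 / 6 = 128.9333
R̄ = (24.3 + 22.9 + 27.9 + 13.3 + 10.6 + 11.9) / 6 = 110.9000 / 6 = 18.4833
LCL = X̄̄ − A₂·R̄ = 128.9333 − 0.337 × 18.4833 = 122.7045

122.704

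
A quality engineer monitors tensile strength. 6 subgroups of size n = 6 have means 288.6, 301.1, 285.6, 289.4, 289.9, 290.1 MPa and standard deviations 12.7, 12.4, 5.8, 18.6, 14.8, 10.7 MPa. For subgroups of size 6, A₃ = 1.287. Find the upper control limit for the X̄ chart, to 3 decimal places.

X̄̄ = (288.6 + 301.1 + 285.6 + 289.4 + 289.9 + 290.1) / 6 = 290.7833
s̄ = (12.7 + 12.4 + 5.8 + 18.6 + 14.8 + 10.7) / 6 = 12.5000
UCL = X̄̄ + A₃·s̄ = 290.7833 + 1.287 × 12.5000 = 306.8708

306.871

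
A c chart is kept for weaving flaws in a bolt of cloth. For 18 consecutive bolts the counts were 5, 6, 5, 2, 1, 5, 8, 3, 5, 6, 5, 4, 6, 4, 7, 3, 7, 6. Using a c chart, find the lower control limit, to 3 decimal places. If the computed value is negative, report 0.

c̄ = (5 + 6 + 5 + 2 + 1 + 5 + 8 + 3 + 5 + 6 + 5 + 4 + 6 + 4 + 7 + 3 + 7 + 6) / 18 = 88 / 18 = 4.8889
LCL = c̄ − 3√c̄ = 4.8889 − 3 × 2.2111 = -1.7444 → 0 (cannot be negative)

0.000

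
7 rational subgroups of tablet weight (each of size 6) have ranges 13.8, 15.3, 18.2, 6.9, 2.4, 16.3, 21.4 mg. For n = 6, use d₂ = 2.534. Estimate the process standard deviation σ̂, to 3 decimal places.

5.316

R̄ = (13.8 + 15.3 + 18.2 + 6.9 + 2.4 + 16.3 + 21.4) / 7 = 13.4714
σ̂ = R̄ / d₂ = 13.4714 / 2.534 = 5.3163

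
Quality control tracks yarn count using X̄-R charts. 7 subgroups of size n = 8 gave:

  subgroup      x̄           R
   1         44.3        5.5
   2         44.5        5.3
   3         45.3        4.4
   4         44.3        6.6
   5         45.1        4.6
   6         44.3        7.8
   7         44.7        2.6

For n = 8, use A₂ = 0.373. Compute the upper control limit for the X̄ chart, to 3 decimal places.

X̄̄ = (44.3 + 44.5 + 45.3 + 44.3 + 45.1 + 44.3 + 44.7) / 7 = 312.5000 / 7 = 44.6429
R̄ = (5.5 + 5.3 + 4.4 + 6.6 + 4.6 + 7.8 + 2.6) / 7 = 36.8000 / 7 = 5.2571
UCL = X̄̄ + A₂·R̄ = 44.6429 + 0.373 × 5.2571 = 46.6038

46.604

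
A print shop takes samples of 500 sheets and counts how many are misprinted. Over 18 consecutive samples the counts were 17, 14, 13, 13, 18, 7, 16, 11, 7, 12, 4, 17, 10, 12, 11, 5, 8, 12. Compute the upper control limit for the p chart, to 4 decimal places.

p̄ = Σdᵢ / (k·n) = 207 / (18 × 500) = 0.02300
UCL = p̄ + 3·√(p̄(1−p̄)/n) = 0.02300 + 3 × √(0.02300×0.97700/500) = 0.02300 + 3 × 0.00670 = 0.04311

0.0431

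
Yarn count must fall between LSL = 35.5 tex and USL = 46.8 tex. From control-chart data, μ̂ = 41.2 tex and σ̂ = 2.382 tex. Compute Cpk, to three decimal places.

0.784

Cpu = (USL − μ̂) / (3σ̂) = (46.8 − 41.2) / (3 × 2.382) = 0.7837; Cpl = (μ̂ − LSL) / (3σ̂) = (41.2 − 35.5) / (3 × 2.382) = 0.7976; Cpk = min(Cpu, Cpl) = 0.7837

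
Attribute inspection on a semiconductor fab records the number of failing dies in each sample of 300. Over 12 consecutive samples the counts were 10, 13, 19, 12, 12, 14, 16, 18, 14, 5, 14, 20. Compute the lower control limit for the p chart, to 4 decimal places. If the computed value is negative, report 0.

0.0100

p̄ = Σdᵢ / (k·n) = 167 / (12 × 300) = 0.04639
LCL = p̄ − 3·√(p̄(1−p̄)/n) = 0.04639 − 3 × 0.01214 = 0.00996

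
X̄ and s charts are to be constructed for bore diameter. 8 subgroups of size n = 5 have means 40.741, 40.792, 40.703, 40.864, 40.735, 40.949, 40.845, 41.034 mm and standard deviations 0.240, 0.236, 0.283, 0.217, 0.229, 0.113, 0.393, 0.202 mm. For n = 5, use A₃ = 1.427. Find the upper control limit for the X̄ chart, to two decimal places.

X̄̄ = (40.741 + 40.792 + 40.703 + 40.864 + 40.735 + 40.949 + 40.845 + 41.034) / 8 = 40.8329
s̄ = (0.240 + 0.236 + 0.283 + 0.217 + 0.229 + 0.113 + 0.393 + 0.202) / 8 = 0.2391
UCL = X̄̄ + A₃·s̄ = 40.8329 + 1.427 × 0.2391 = 41.1741

41.17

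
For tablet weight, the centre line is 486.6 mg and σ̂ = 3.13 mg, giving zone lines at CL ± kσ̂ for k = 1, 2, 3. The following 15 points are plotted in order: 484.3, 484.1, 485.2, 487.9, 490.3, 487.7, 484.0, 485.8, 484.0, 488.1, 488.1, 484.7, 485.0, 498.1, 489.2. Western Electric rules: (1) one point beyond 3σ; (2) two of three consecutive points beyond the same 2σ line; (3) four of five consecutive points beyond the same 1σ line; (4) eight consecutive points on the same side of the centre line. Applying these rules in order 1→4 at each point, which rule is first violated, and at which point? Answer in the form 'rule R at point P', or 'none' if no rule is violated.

Zone of each point (C = within 1σ̂, B = 1σ̂–2σ̂, A = 2σ̂–3σ̂, * = beyond 3σ̂; sign = side of CL): 1:-C, 2:-C, 3:-C, 4:+C, 5:+B, 6:+C, 7:-C, 8:-C, 9:-C, 10:+C, 11:+C, 12:-C, 13:-C, 14:+*, 15:+C
Rule 1 (one point beyond the 3σ limits) is satisfied at point 14.

rule 1 at point 14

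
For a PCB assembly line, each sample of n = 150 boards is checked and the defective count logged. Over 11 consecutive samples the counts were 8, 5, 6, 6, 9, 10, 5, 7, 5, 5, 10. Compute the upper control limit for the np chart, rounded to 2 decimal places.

14.61

p̄ = Σdᵢ / (k·n) = 76 / (11 × 150) = 0.04606
UCL = np̄ + 3·√(np̄(1−p̄)) = 6.9091 + 3 × √(6.9091×0.95394) = 6.9091 + 3 × 2.5673 = 14.6109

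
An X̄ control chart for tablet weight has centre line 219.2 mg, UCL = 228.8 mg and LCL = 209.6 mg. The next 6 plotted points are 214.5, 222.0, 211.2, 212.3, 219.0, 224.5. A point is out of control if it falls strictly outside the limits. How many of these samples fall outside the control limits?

All 6 points lie within [209.6, 228.8].

0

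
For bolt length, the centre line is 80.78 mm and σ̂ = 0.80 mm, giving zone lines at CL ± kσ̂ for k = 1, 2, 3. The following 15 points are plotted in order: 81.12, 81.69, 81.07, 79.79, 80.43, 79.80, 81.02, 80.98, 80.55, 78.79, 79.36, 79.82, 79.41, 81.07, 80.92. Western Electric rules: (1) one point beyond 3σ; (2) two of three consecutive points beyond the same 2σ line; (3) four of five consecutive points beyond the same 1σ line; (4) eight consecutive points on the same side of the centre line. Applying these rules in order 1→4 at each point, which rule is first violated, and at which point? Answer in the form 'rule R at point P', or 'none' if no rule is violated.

Zone of each point (C = within 1σ̂, B = 1σ̂–2σ̂, A = 2σ̂–3σ̂, * = beyond 3σ̂; sign = side of CL): 1:+C, 2:+B, 3:+C, 4:-B, 5:-C, 6:-B, 7:+C, 8:+C, 9:-C, 10:-A, 11:-B, 12:-B, 13:-B, 14:+C, 15:+C
Rule 3 (four of five consecutive points beyond the same 1σ limit) is satisfied at point 13.

rule 3 at point 13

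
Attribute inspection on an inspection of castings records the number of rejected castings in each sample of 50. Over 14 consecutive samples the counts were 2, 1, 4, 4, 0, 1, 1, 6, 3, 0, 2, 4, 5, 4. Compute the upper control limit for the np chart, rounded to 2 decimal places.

p̄ = Σdᵢ / (k·n) = 37 / (14 × 50) = 0.05286
UCL = np̄ + 3·√(np̄(1−p̄)) = 2.6429 + 3 × √(2.6429×0.94714) = 2.6429 + 3 × 1.5821 = 7.3893

7.39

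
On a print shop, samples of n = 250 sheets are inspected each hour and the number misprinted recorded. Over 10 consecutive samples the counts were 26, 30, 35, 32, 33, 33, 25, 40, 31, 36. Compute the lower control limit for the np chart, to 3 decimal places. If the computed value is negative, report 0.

16.232

p̄ = Σdᵢ / (k·n) = 321 / (10 × 250) = 0.12840
LCL = np̄ − 3·√(np̄(1−p̄)) = 32.1000 − 3 × 5.2895 = 16.2316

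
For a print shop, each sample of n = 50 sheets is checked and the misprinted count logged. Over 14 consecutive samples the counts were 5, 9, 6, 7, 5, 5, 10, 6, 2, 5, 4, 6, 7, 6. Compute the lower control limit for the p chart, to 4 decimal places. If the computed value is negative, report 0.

0.0000

p̄ = Σdᵢ / (k·n) = 83 / (14 × 50) = 0.11857
LCL = p̄ − 3·√(p̄(1−p̄)/n) = 0.11857 − 3 × 0.04572 = -0.01859 → 0 (negative, so LCL = 0)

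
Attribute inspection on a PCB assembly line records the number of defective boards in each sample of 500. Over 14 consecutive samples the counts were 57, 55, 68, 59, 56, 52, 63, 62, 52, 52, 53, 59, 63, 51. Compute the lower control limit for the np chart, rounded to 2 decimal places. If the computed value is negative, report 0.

p̄ = Σdᵢ / (k·n) = 802 / (14 × 500) = 0.11457
LCL = np̄ − 3·√(np̄(1−p̄)) = 57.2857 − 3 × 7.1220 = 35.9198

35.92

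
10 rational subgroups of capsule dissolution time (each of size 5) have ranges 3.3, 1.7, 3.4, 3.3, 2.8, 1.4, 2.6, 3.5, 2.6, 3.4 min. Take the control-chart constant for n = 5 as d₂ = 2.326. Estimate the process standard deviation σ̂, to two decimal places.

R̄ = (3.3 + 1.7 + 3.4 + 3.3 + 2.8 + 1.4 + 2.6 + 3.5 + 2.6 + 3.4) / 10 = 2.8000
σ̂ = R̄ / d₂ = 2.8000 / 2.326 = 1.2038

1.20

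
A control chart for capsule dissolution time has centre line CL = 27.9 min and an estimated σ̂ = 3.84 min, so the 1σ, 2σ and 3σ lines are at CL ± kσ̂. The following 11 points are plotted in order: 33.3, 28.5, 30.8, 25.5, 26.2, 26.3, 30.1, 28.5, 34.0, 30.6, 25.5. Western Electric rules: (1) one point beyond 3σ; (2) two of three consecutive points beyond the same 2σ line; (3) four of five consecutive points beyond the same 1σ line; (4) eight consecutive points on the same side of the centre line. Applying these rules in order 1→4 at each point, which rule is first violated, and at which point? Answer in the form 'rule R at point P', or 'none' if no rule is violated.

Zone of each point (C = within 1σ̂, B = 1σ̂–2σ̂, A = 2σ̂–3σ̂, * = beyond 3σ̂; sign = side of CL): 1:+B, 2:+C, 3:+C, 4:-C, 5:-C, 6:-C, 7:+C, 8:+C, 9:+B, 10:+C, 11:-C
No rule fires across all 11 points.

none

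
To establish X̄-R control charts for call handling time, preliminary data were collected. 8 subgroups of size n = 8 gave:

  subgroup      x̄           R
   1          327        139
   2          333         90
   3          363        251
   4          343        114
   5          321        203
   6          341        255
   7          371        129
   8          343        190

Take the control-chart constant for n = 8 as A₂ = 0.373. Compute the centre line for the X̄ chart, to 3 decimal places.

342.750

X̄̄ = (327 + 333 + 363 + 343 + 321 + 341 + 371 + 343) / 8 = 2742.0000 / 8 = 342.7500
CL = X̄̄ = 342.7500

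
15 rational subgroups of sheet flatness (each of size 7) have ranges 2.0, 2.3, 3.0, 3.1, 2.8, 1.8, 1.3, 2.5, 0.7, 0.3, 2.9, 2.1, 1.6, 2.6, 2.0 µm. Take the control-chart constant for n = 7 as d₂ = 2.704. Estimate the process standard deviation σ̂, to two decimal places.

0.76

R̄ = (2.0 + 2.3 + 3.0 + 3.1 + 2.8 + 1.8 + 1.3 + 2.5 + 0.7 + 0.3 + 2.9 + 2.1 + 1.6 + 2.6 + 2.0) / 15 = 2.0667
σ̂ = R̄ / d₂ = 2.0667 / 2.704 = 0.7643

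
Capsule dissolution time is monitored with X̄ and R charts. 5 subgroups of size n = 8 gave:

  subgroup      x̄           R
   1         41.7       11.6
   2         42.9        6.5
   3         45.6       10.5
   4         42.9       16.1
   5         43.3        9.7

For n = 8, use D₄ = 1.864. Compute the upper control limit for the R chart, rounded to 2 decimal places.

R̄ = (11.6 + 6.5 + 10.5 + 16.1 + 9.7) / 5 = 54.4000 / 5 = 10.8800
UCL_R = D₄·R̄ = 1.864 × 10.8800 = 20.2803

20.28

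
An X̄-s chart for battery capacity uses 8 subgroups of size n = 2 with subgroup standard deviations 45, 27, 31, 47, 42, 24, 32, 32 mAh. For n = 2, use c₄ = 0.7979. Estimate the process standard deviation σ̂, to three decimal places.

s̄ = (45 + 27 + 31 + 47 + 42 + 24 + 32 + 32) / 8 = 35.0000
σ̂ = s̄ / c₄ = 35.0000 / 0.7979 = 43.8651

43.865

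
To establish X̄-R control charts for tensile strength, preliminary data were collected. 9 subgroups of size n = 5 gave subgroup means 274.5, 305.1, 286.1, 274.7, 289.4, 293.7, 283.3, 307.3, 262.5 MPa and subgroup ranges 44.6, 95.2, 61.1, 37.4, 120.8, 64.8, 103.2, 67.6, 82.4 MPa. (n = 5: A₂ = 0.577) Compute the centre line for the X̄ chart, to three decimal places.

286.289

X̄̄ = (274.5 + 305.1 + 286.1 + 274.7 + 289.4 + 293.7 + 283.3 + 307.3 + 262.5) / 9 = 2576.6000 / 9 = 286.2889
CL = X̄̄ = 286.2889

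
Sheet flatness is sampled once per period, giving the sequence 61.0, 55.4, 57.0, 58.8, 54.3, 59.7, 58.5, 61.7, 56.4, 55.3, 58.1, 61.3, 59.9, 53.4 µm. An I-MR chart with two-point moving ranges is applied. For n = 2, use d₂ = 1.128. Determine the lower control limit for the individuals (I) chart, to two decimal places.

X̄ = (61.0 + 55.4 + 57.0 + 58.8 + 54.3 + 59.7 + 58.5 + 61.7 + 56.4 + 55.3 + 58.1 + 61.3 + 59.9 + 53.4) / 14 = 57.9143
Moving ranges: 5.6, 1.6, 1.8, 4.5, 5.4, 1.2, 3.2, 5.3, 1.1, 2.8, 3.2, 1.4, 6.5; M̄R̄ = 43.6000 / 13 = 3.3538
LCL = X̄ − 3·M̄R̄/d₂ = 57.9143 − 3 × 3.3538 / 1.128 = 48.9945

48.99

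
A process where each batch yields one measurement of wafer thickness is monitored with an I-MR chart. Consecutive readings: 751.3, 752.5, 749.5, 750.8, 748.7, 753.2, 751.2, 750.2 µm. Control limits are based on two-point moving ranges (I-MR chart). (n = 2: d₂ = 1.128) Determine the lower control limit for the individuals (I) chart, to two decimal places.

X̄ = (751.3 + 752.5 + 749.5 + 750.8 + 748.7 + 753.2 + 751.2 + 750.2) / 8 = 750.9250
Moving ranges: 1.2, 3.0, 1.3, 2.1, 4.5, 2.0, 1.0; M̄R̄ = 15.1000 / 7 = 2.1571
LCL = X̄ − 3·M̄R̄/d₂ = 750.9250 − 3 × 2.1571 / 1.128 = 745.1879

745.19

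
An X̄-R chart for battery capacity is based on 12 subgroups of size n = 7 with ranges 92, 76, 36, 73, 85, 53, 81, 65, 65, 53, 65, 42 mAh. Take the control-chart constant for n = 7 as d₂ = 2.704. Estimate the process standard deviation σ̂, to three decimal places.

R̄ = (92 + 76 + 36 + 73 + 85 + 53 + 81 + 65 + 65 + 53 + 65 + 42) / 12 = 65.5000
σ̂ = R̄ / d₂ = 65.5000 / 2.704 = 24.2234

24.223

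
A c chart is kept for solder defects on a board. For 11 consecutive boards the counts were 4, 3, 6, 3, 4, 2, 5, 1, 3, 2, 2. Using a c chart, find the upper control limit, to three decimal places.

c̄ = (4 + 3 + 6 + 3 + 4 + 2 + 5 + 1 + 3 + 2 + 2) / 11 = 35 / 11 = 3.1818
UCL = c̄ + 3√c̄ = 3.1818 + 3 × √3.1818 = 3.1818 + 3 × 1.7838 = 8.5331

8.533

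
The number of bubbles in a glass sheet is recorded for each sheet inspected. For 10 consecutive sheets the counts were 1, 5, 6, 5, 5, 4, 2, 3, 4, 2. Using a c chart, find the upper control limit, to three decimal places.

9.471

c̄ = (1 + 5 + 6 + 5 + 5 + 4 + 2 + 3 + 4 + 2) / 10 = 37 / 10 = 3.7000
UCL = c̄ + 3√c̄ = 3.7000 + 3 × √3.7000 = 3.7000 + 3 × 1.9235 = 9.4706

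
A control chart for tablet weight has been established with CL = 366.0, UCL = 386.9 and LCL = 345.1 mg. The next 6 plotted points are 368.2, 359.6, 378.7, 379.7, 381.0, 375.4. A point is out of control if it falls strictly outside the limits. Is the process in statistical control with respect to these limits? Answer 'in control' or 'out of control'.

All 6 points lie within [345.1, 386.9].

in control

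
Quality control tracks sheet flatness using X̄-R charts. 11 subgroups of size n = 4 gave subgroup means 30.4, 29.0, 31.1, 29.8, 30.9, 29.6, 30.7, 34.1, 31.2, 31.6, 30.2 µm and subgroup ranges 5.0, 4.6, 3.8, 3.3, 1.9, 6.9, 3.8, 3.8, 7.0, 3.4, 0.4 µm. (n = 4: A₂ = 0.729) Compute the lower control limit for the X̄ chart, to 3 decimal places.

X̄̄ = (30.4 + 29.0 + 31.1 + 29.8 + 30.9 + 29.6 + 30.7 + 34.1 + 31.2 + 31.6 + 30.2) / 11 = 338.6000 / 11 = 30.7818
R̄ = (5.0 + 4.6 + 3.8 + 3.3 + 1.9 + 6.9 + 3.8 + 3.8 + 7.0 + 3.4 + 0.4) / 11 = 43.9000 / 11 = 3.9909
LCL = X̄̄ − A₂·R̄ = 30.7818 − 0.729 × 3.9909 = 27.8724

27.872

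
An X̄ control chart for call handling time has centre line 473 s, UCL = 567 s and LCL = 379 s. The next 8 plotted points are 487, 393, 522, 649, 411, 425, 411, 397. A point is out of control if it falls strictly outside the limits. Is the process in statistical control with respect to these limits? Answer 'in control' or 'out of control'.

Compare each point to [379, 567]: sample 4 = 649 > UCL.

out of control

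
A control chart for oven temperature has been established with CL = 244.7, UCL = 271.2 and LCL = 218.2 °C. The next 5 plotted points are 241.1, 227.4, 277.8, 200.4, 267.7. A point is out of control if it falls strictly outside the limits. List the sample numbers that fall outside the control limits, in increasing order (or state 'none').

3, 4

Compare each point to [218.2, 271.2]: sample 3 = 277.8 > UCL; sample 4 = 200.4 < LCL.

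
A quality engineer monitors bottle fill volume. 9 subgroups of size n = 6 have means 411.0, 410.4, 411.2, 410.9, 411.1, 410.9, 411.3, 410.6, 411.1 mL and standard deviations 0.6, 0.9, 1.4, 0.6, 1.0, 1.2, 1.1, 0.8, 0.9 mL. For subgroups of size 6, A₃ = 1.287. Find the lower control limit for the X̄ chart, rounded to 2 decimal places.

X̄̄ = (411.0 + 410.4 + 411.2 + 410.9 + 411.1 + 410.9 + 411.3 + 410.6 + 411.1) / 9 = 410.9444
s̄ = (0.6 + 0.9 + 1.4 + 0.6 + 1.0 + 1.2 + 1.1 + 0.8 + 0.9) / 9 = 0.9444
LCL = X̄̄ − A₃·s̄ = 410.9444 − 1.287 × 0.9444 = 409.7289

409.73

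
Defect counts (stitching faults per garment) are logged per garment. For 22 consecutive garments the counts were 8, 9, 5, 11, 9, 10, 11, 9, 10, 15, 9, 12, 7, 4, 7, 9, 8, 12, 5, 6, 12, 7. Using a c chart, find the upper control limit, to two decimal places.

17.80

c̄ = (8 + 9 + 5 + 11 + 9 + 10 + 11 + 9 + 10 + 15 + 9 + 12 + 7 + 4 + 7 + 9 + 8 + 12 + 5 + 6 + 12 + 7) / 22 = 195 / 22 = 8.8636
UCL = c̄ + 3√c̄ = 8.8636 + 3 × √8.8636 = 8.8636 + 3 × 2.9772 = 17.7952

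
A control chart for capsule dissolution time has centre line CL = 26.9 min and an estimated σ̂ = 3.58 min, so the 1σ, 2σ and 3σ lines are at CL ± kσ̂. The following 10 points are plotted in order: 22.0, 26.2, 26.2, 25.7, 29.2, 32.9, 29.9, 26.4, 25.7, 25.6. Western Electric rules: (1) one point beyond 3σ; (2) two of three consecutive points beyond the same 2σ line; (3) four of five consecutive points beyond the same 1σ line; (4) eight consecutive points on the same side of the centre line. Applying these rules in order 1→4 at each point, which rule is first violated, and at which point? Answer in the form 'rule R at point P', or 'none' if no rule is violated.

Zone of each point (C = within 1σ̂, B = 1σ̂–2σ̂, A = 2σ̂–3σ̂, * = beyond 3σ̂; sign = side of CL): 1:-B, 2:-C, 3:-C, 4:-C, 5:+C, 6:+B, 7:+C, 8:-C, 9:-C, 10:-C
No rule fires across all 10 points.

none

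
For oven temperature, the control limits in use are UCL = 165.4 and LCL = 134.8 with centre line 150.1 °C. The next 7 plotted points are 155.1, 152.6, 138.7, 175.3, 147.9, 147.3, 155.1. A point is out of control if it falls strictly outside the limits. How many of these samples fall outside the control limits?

1

Compare each point to [134.8, 165.4]: sample 4 = 175.3 > UCL.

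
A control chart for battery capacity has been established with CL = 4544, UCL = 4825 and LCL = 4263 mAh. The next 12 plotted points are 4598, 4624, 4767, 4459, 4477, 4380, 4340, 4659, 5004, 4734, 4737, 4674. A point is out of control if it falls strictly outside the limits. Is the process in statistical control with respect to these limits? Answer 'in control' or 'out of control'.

out of control

Compare each point to [4263, 4825]: sample 9 = 5004 > UCL.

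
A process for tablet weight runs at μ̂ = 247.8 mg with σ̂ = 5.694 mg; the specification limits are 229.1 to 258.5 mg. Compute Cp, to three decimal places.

0.861

Cp = (USL − LSL) / (6σ̂) = (258.5 − 229.1) / (6 × 5.694) = 29.4000 / 34.1640 = 0.8606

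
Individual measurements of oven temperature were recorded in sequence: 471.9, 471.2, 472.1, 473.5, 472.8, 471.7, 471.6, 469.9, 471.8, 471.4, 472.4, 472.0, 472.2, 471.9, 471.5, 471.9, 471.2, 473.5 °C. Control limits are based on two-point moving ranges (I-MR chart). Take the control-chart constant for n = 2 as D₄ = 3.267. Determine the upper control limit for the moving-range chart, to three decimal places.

2.806

Moving ranges: 0.7, 0.9, 1.4, 0.7, 1.1, 0.1, 1.7, 1.9, 0.4, 1.0, 0.4, 0.2, 0.3, 0.4, 0.4, 0.7, 2.3; M̄R̄ = 14.6000 / 17 = 0.8588
UCL_MR = D₄·M̄R̄ = 3.267 × 0.8588 = 2.8058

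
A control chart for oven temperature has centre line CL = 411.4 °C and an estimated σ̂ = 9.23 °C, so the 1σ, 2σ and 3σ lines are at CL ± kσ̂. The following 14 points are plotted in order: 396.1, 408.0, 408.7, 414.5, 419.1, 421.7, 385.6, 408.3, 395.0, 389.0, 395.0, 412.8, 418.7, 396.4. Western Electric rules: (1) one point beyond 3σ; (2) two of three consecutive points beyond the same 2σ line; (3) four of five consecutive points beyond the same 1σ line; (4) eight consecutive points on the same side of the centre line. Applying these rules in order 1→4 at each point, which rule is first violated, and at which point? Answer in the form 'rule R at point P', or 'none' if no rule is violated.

rule 3 at point 11

Zone of each point (C = within 1σ̂, B = 1σ̂–2σ̂, A = 2σ̂–3σ̂, * = beyond 3σ̂; sign = side of CL): 1:-B, 2:-C, 3:-C, 4:+C, 5:+C, 6:+B, 7:-A, 8:-C, 9:-B, 10:-A, 11:-B, 12:+C, 13:+C, 14:-B
Rule 3 (four of five consecutive points beyond the same 1σ limit) is satisfied at point 11.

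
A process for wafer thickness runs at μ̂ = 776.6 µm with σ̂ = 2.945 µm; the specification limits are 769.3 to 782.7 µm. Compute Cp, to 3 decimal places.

Cp = (USL − LSL) / (6σ̂) = (782.7 − 769.3) / (6 × 2.945) = 13.4000 / 17.6700 = 0.7583

0.758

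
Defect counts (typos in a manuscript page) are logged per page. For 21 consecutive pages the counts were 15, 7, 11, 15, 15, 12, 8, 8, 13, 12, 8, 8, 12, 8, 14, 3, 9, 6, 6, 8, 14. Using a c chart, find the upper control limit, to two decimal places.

c̄ = (15 + 7 + 11 + 15 + 15 + 12 + 8 + 8 + 13 + 12 + 8 + 8 + 12 + 8 + 14 + 3 + 9 + 6 + 6 + 8 + 14) / 21 = 212 / 21 = 10.0952
UCL = c̄ + 3√c̄ = 10.0952 + 3 × √10.0952 = 10.0952 + 3 × 3.1773 = 19.6271

19.63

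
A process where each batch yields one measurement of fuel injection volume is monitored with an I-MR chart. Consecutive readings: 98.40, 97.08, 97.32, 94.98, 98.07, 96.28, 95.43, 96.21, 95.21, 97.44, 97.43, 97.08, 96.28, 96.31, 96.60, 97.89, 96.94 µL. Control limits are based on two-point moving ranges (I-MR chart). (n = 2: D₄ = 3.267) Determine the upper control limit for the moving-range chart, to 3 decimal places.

Moving ranges: 1.32, 0.24, 2.34, 3.09, 1.79, 0.85, 0.78, 1.00, 2.23, 0.01, 0.35, 0.80, 0.03, 0.29, 1.29, 0.95; M̄R̄ = 17.3600 / 16 = 1.0850
UCL_MR = D₄·M̄R̄ = 3.267 × 1.0850 = 3.5447

3.545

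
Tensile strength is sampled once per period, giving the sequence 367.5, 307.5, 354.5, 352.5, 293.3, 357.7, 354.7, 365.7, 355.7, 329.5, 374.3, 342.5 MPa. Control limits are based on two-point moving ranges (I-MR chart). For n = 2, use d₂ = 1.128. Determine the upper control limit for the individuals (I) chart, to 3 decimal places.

433.179

X̄ = (367.5 + 307.5 + 354.5 + 352.5 + 293.3 + 357.7 + 354.7 + 365.7 + 355.7 + 329.5 + 374.3 + 342.5) / 12 = 346.2833
Moving ranges: 60.0, 47.0, 2.0, 59.2, 64.4, 3.0, 11.0, 10.0, 26.2, 44.8, 31.8; M̄R̄ = 359.4000 / 11 = 32.6727
UCL = X̄ + 3·M̄R̄/d₂ = 346.2833 + 3 × 32.6727 / 1.128 = 433.1789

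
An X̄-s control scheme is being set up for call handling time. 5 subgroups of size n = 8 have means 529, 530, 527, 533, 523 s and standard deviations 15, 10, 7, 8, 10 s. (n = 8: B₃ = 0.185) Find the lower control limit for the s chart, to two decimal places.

s̄ = (15 + 10 + 7 + 8 + 10) / 5 = 10.0000
LCL_s = B₃·s̄ = 0.185 × 10.0000 = 1.8500

1.85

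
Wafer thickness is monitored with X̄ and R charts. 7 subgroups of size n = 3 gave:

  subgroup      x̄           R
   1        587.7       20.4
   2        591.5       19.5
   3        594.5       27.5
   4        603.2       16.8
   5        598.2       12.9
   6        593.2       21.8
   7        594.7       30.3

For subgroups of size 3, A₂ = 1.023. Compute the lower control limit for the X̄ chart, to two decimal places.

572.91

X̄̄ = (587.7 + 591.5 + 594.5 + 603.2 + 598.2 + 593.2 + 594.7) / 7 = 4163.0000 / 7 = 594.7143
R̄ = (20.4 + 19.5 + 27.5 + 16.8 + 12.9 + 21.8 + 30.3) / 7 = 149.2000 / 7 = 21.3143
LCL = X̄̄ − A₂·R̄ = 594.7143 − 1.023 × 21.3143 = 572.9098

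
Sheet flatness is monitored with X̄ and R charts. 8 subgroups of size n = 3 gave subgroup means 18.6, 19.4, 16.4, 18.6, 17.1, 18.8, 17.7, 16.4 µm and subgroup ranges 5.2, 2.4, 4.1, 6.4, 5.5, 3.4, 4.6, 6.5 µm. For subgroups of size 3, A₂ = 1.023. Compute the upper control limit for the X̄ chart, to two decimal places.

22.75

X̄̄ = (18.6 + 19.4 + 16.4 + 18.6 + 17.1 + 18.8 + 17.7 + 16.4) / 8 = 143.0000 / 8 = 17.8750
R̄ = (5.2 + 2.4 + 4.1 + 6.4 + 5.5 + 3.4 + 4.6 + 6.5) / 8 = 38.1000 / 8 = 4.7625
UCL = X̄̄ + A₂·R̄ = 17.8750 + 1.023 × 4.7625 = 22.7470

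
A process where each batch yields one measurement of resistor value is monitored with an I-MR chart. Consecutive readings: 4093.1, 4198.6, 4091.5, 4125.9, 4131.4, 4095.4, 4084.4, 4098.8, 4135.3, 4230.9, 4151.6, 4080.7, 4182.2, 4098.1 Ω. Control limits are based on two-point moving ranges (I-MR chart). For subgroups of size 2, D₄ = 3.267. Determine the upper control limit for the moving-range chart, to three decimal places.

Moving ranges: 105.5, 107.1, 34.4, 5.5, 36.0, 11.0, 14.4, 36.5, 95.6, 79.3, 70.9, 101.5, 84.1; M̄R̄ = 781.8000 / 13 = 60.1385
UCL_MR = D₄·M̄R̄ = 3.267 × 60.1385 = 196.4724

196.472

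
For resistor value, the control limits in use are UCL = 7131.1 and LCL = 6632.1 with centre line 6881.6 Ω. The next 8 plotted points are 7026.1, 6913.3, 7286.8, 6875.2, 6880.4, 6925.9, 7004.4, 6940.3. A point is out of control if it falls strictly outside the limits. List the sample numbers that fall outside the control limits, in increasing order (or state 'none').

3

Compare each point to [6632.1, 7131.1]: sample 3 = 7286.8 > UCL.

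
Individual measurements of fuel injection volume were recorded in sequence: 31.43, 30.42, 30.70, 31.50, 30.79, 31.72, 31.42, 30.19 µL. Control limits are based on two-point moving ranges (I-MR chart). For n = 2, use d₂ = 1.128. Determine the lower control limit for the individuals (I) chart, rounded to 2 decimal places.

29.02

X̄ = (31.43 + 30.42 + 30.70 + 31.50 + 30.79 + 31.72 + 31.42 + 30.19) / 8 = 31.0213
Moving ranges: 1.01, 0.28, 0.80, 0.71, 0.93, 0.30, 1.23; M̄R̄ = 5.2600 / 7 = 0.7514
LCL = X̄ − 3·M̄R̄/d₂ = 31.0213 − 3 × 0.7514 / 1.128 = 29.0228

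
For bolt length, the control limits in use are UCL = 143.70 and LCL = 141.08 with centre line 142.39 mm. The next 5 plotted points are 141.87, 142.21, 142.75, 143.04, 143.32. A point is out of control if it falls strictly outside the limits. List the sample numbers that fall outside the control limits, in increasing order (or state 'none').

All 5 points lie within [141.08, 143.70].

none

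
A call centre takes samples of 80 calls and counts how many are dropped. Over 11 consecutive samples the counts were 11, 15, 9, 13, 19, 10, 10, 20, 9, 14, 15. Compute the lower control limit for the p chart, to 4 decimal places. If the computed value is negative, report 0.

p̄ = Σdᵢ / (k·n) = 145 / (11 × 80) = 0.16477
LCL = p̄ − 3·√(p̄(1−p̄)/n) = 0.16477 − 3 × 0.04148 = 0.04034

0.0403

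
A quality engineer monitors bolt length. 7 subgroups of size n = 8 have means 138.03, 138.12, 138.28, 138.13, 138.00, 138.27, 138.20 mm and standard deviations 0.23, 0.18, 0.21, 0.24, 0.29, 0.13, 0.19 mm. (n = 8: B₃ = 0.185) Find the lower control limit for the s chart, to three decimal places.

0.039

s̄ = (0.23 + 0.18 + 0.21 + 0.24 + 0.29 + 0.13 + 0.19) / 7 = 0.2100
LCL_s = B₃·s̄ = 0.185 × 0.2100 = 0.0388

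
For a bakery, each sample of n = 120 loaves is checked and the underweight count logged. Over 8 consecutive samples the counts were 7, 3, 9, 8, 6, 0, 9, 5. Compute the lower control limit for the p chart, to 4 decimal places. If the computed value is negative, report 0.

0.0000

p̄ = Σdᵢ / (k·n) = 47 / (8 × 120) = 0.04896
LCL = p̄ − 3·√(p̄(1−p̄)/n) = 0.04896 − 3 × 0.01970 = -0.01014 → 0 (negative, so LCL = 0)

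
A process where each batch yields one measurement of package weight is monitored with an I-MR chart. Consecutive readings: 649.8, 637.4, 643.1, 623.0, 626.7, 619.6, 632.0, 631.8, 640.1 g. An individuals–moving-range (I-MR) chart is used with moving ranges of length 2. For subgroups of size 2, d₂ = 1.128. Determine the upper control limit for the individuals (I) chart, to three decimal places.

656.960

X̄ = (649.8 + 637.4 + 643.1 + 623.0 + 626.7 + 619.6 + 632.0 + 631.8 + 640.1) / 9 = 633.7222
Moving ranges: 12.4, 5.7, 20.1, 3.7, 7.1, 12.4, 0.2, 8.3; M̄R̄ = 69.9000 / 8 = 8.7375
UCL = X̄ + 3·M̄R̄/d₂ = 633.7222 + 3 × 8.7375 / 1.128 = 656.9603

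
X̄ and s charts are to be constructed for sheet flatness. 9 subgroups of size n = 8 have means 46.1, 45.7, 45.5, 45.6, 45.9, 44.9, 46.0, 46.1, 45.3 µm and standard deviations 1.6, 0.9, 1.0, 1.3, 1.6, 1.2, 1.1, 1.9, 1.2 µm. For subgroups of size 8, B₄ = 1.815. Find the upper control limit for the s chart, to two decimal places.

s̄ = (1.6 + 0.9 + 1.0 + 1.3 + 1.6 + 1.2 + 1.1 + 1.9 + 1.2) / 9 = 1.3111
UCL_s = B₄·s̄ = 1.815 × 1.3111 = 2.3797

2.38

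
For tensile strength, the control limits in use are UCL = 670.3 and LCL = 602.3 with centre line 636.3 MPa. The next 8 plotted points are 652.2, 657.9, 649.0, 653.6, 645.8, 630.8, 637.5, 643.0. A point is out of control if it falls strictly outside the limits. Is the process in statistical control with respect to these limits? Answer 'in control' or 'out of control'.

All 8 points lie within [602.3, 670.3].

in control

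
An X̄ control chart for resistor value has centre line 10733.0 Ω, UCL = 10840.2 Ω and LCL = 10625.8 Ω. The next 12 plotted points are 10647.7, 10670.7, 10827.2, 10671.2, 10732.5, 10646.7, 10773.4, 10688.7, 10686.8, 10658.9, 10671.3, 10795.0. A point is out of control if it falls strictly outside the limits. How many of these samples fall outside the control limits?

All 12 points lie within [10625.8, 10840.2].

0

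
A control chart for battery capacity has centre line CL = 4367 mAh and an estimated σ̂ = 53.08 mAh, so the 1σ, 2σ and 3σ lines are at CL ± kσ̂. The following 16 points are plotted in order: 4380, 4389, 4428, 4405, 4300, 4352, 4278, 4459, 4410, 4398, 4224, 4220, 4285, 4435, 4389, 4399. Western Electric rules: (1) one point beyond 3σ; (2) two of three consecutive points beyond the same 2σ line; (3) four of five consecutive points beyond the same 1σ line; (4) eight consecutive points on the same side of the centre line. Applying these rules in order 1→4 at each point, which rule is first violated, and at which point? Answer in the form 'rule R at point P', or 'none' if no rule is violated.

Zone of each point (C = within 1σ̂, B = 1σ̂–2σ̂, A = 2σ̂–3σ̂, * = beyond 3σ̂; sign = side of CL): 1:+C, 2:+C, 3:+B, 4:+C, 5:-B, 6:-C, 7:-B, 8:+B, 9:+C, 10:+C, 11:-A, 12:-A, 13:-B, 14:+B, 15:+C, 16:+C
Rule 2 (two of three consecutive points beyond the same 2σ limit) is satisfied at point 12.

rule 2 at point 12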